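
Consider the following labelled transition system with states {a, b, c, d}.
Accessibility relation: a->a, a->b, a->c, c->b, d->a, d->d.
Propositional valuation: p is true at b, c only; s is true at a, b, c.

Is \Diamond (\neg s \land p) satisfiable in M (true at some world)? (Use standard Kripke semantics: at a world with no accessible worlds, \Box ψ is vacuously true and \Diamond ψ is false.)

No

Let φ = \Diamond (\neg s \land p). Evaluate φ at each world:
  a (successors {a, b, c}): φ is false.
  b (successors ∅): φ is false.
  c (successors {b}): φ is false.
  d (successors {a, d}): φ is false.
For instance, at a:
  At a: \Diamond (\neg s \land p) requires \neg s \land p at some successor in {a, b, c}.
    At a: \neg s \land p is false.
    At b: \neg s \land p is false.
    At c: \neg s \land p is false.
  So \Diamond (\neg s \land p) is false at a.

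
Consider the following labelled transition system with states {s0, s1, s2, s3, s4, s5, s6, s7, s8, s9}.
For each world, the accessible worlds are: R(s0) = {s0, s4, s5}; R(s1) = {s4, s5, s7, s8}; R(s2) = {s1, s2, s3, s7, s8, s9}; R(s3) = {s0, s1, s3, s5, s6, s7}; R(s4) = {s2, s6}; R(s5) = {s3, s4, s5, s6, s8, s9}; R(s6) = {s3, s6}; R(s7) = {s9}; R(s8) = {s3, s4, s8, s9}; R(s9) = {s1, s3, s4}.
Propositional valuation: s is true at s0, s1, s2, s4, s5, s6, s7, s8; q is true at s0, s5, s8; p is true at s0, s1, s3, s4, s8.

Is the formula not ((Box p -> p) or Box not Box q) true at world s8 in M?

Recall that Box ψ holds at a world iff ψ holds at every accessible world, and Dia ψ holds iff ψ holds at some accessible world.
At s8: (Box p -> p) or Box not Box q is true, so not ((Box p -> p) or Box not Box q) is false.
  At s8: Box p -> p is true, Box not Box q is true, so (Box p -> p) or Box not Box q is true.
    At s8: Box p is false, p is true, so Box p -> p is true.
      At s8: Box p requires p at every successor {s3, s4, s8, s9}.
        p fails at s9, so Box p is false at s8.
    At s8: Box not Box q requires not Box q at every successor {s3, s4, s8, s9}.
      At s3: not Box q is true.
      At s4: not Box q is true.
      At s8: not Box q is true.
      At s9: not Box q is true.
    So Box not Box q is true at s8.

No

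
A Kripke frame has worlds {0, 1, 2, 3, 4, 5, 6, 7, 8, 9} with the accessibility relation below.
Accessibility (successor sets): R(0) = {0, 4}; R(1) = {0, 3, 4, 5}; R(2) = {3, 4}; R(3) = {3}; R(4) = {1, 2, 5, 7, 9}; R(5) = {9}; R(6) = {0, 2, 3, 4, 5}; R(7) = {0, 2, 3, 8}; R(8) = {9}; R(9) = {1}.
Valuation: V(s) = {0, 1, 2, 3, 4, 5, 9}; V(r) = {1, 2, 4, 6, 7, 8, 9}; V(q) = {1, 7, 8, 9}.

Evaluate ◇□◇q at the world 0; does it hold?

No

Recall that □ψ holds at a world iff ψ holds at every accessible world, and ◇ψ holds iff ψ holds at some accessible world.
At 0: ◇□◇q requires □◇q at some successor in {0, 4}.
  At 0: □◇q is false.
  At 4: □◇q is false.
So ◇□◇q is false at 0.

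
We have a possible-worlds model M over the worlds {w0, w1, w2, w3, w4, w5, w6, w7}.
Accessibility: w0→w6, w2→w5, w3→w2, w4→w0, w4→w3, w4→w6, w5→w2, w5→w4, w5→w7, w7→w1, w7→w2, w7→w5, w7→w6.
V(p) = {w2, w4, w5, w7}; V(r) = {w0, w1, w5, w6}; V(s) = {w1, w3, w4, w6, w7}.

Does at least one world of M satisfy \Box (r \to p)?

Recall that \Box ψ holds at a world iff ψ holds at every accessible world, and \Diamond ψ holds iff ψ holds at some accessible world.
Let φ = \Box (r \to p). Evaluate φ at each world:
  w0 (successors {w6}): φ is false.
  w1 (successors ∅): φ is true.
  w2 (successors {w5}): φ is true.
  w3 (successors {w2}): φ is true.
  w4 (successors {w0, w3, w6}): φ is false.
  w5 (successors {w2, w4, w7}): φ is true.
  w6 (successors ∅): φ is true.
  w7 (successors {w1, w2, w5, w6}): φ is false.
Detail at w1 (witness):
  At w1: no accessible worlds, so \Box (r \to p) holds vacuously.

Yes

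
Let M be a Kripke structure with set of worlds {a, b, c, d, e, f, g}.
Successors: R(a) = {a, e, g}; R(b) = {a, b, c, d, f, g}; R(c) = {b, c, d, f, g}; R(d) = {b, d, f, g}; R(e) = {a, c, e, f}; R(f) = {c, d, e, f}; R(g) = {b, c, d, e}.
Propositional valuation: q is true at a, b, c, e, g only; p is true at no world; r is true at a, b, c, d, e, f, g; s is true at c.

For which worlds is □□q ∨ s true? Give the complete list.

Let φ = □□q ∨ s. Evaluate φ at each world:
  a (successors {a, e, g}): φ is false.
  b (successors {a, b, c, d, f, g}): φ is false.
  c (successors {b, c, d, f, g}): φ is true.
  d (successors {b, d, f, g}): φ is false.
  e (successors {a, c, e, f}): φ is false.
  f (successors {c, d, e, f}): φ is false.
  g (successors {b, c, d, e}): φ is false.
For instance, at c:
  At c: □□q is false, s is true, so □□q ∨ s is true.
    At c: □□q requires □q at every successor {b, c, d, f, g}.
      □q fails at b, so □□q is false at c.
Satisfying worlds: {c}

c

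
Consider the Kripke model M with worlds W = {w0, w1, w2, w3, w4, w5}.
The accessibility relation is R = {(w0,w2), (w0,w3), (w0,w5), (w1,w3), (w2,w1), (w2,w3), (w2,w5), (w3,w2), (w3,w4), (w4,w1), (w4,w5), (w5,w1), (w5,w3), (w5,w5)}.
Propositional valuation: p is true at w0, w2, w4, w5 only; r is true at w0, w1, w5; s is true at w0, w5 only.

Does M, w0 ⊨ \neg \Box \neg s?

At w0: \Box \neg s is false, so \neg \Box \neg s is true.
  At w0: \Box \neg s requires \neg s at every successor {w2, w3, w5}.
    \neg s fails at w5, so \Box \neg s is false at w0.

Yes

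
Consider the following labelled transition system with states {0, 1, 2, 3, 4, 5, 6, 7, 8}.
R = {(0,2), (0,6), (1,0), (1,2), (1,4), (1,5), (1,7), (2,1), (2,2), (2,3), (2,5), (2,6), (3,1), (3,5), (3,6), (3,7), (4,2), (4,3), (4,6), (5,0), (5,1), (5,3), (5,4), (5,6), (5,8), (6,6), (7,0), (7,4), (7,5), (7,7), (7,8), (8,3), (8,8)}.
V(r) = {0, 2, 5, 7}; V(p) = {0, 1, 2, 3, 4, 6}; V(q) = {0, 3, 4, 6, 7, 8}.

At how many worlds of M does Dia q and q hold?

6

Let φ = Dia q and q. Evaluate φ at each world:
  0 (successors {2, 6}): φ is true.
  1 (successors {0, 2, 4, 5, 7}): φ is false.
  2 (successors {1, 2, 3, 5, 6}): φ is false.
  3 (successors {1, 5, 6, 7}): φ is true.
  4 (successors {2, 3, 6}): φ is true.
  5 (successors {0, 1, 3, 4, 6, 8}): φ is false.
  6 (successors {6}): φ is true.
  7 (successors {0, 4, 5, 7, 8}): φ is true.
  8 (successors {3, 8}): φ is true.
For instance, at 5:
  At 5: Dia q is true, q is false, so Dia q and q is false.
    At 5: Dia q requires q at some successor in {0, 1, 3, 4, 6, 8}.
      q holds at 0, so Dia q is true at 5.
Satisfying worlds: {0, 3, 4, 6, 7, 8}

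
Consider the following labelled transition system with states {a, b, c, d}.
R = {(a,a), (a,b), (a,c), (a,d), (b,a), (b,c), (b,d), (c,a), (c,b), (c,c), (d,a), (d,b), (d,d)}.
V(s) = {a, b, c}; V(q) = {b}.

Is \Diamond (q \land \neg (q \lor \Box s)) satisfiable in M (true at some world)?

No

Let φ = \Diamond (q \land \neg (q \lor \Box s)). Evaluate φ at each world:
  a (successors {a, b, c, d}): φ is false.
  b (successors {a, c, d}): φ is false.
  c (successors {a, b, c}): φ is false.
  d (successors {a, b, d}): φ is false.
For instance, at c:
  At c: \Diamond (q \land \neg (q \lor \Box s)) requires q \land \neg (q \lor \Box s) at some successor in {a, b, c}.
    At a: q \land \neg (q \lor \Box s) is false.
    At b: q \land \neg (q \lor \Box s) is false.
    At c: q \land \neg (q \lor \Box s) is false.
  So \Diamond (q \land \neg (q \lor \Box s)) is false at c.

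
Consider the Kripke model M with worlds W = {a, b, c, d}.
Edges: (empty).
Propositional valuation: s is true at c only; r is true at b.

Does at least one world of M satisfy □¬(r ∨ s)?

Yes

Recall that □ψ holds at a world iff ψ holds at every accessible world, and ◇ψ holds iff ψ holds at some accessible world.
Let φ = □¬(r ∨ s). Evaluate φ at each world:
  a (successors ∅): φ is true.
  b (successors ∅): φ is true.
  c (successors ∅): φ is true.
  d (successors ∅): φ is true.
Detail at a (witness):
  At a: no accessible worlds, so □¬(r ∨ s) holds vacuously.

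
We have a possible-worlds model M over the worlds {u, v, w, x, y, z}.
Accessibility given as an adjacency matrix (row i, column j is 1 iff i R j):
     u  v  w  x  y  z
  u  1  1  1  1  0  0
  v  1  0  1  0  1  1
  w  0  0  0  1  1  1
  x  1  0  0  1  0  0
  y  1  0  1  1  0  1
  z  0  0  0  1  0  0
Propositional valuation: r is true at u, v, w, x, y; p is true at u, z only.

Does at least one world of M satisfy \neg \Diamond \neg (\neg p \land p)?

Let φ = \neg \Diamond \neg (\neg p \land p). Evaluate φ at each world:
  u (successors {u, v, w, x}): φ is false.
  v (successors {u, w, y, z}): φ is false.
  w (successors {x, y, z}): φ is false.
  x (successors {u, x}): φ is false.
  y (successors {u, w, x, z}): φ is false.
  z (successors {x}): φ is false.
For instance, at u:
  At u: \Diamond \neg (\neg p \land p) is true, so \neg \Diamond \neg (\neg p \land p) is false.
    At u: \Diamond \neg (\neg p \land p) requires \neg (\neg p \land p) at some successor in {u, v, w, x}.
      \neg (\neg p \land p) holds at u, so \Diamond \neg (\neg p \land p) is true at u.

No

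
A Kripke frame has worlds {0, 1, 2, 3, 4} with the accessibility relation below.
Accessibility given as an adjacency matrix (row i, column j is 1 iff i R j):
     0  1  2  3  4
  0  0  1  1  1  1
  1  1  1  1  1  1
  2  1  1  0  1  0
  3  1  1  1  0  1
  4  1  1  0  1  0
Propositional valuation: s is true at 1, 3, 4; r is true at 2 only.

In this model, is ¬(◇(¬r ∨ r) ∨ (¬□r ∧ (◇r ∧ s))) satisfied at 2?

No

Recall that □ψ holds at a world iff ψ holds at every accessible world, and ◇ψ holds iff ψ holds at some accessible world.
At 2: ◇(¬r ∨ r) ∨ (¬□r ∧ (◇r ∧ s)) is true, so ¬(◇(¬r ∨ r) ∨ (¬□r ∧ (◇r ∧ s))) is false.
  At 2: ◇(¬r ∨ r) is true, ¬□r ∧ (◇r ∧ s) is false, so ◇(¬r ∨ r) ∨ (¬□r ∧ (◇r ∧ s)) is true.
    At 2: ◇(¬r ∨ r) requires ¬r ∨ r at some successor in {0, 1, 3}.
      ¬r ∨ r holds at 0, so ◇(¬r ∨ r) is true at 2.
    At 2: ¬□r is true, ◇r ∧ s is false, so ¬□r ∧ (◇r ∧ s) is false.
      At 2: □r is false, so ¬□r is true.
      At 2: ◇r is false, s is false, so ◇r ∧ s is false.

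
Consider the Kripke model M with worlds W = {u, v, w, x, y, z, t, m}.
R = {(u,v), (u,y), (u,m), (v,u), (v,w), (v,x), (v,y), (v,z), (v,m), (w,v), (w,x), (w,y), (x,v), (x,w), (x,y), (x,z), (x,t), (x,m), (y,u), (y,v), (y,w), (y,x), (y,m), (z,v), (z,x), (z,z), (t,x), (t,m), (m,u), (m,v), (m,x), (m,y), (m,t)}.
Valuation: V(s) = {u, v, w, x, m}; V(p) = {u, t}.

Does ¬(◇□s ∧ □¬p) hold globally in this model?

Let φ = ¬(◇□s ∧ □¬p). Evaluate φ at each world:
  u (successors {v, y, m}): φ is false.
  v (successors {u, w, x, y, z, m}): φ is true.
  w (successors {v, x, y}): φ is false.
  x (successors {v, w, y, z, t, m}): φ is true.
  y (successors {u, v, w, x, m}): φ is true.
  z (successors {v, x, z}): φ is true.
  t (successors {x, m}): φ is true.
  m (successors {u, v, x, y, t}): φ is true.
Detail at u (counterexample):
  At u: ◇□s ∧ □¬p is true, so ¬(◇□s ∧ □¬p) is false.
    At u: ◇□s is true, □¬p is true, so ◇□s ∧ □¬p is true.
      At u: ◇□s requires □s at some successor in {v, y, m}.
        □s holds at y, so ◇□s is true at u.
      At u: □¬p requires ¬p at every successor {v, y, m}.
        At v: ¬p is true.
        At y: ¬p is true.
        At m: ¬p is true.
      So □¬p is true at u.

No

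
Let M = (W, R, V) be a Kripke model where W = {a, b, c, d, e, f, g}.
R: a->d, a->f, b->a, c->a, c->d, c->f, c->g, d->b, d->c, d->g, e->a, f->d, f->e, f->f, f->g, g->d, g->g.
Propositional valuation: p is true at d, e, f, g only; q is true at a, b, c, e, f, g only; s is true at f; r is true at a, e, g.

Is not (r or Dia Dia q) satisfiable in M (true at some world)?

No

Recall that Dia ψ holds at a world iff ψ holds at some accessible world.
Let φ = not (r or Dia Dia q). Evaluate φ at each world:
  a (successors {d, f}): φ is false.
  b (successors {a}): φ is false.
  c (successors {a, d, f, g}): φ is false.
  d (successors {b, c, g}): φ is false.
  e (successors {a}): φ is false.
  f (successors {d, e, f, g}): φ is false.
  g (successors {d, g}): φ is false.
For instance, at e:
  At e: r or Dia Dia q is true, so not (r or Dia Dia q) is false.
    At e: r is true, Dia Dia q is true, so r or Dia Dia q is true.
      At e: Dia Dia q requires Dia q at some successor in {a}.
        Dia q holds at a, so Dia Dia q is true at e.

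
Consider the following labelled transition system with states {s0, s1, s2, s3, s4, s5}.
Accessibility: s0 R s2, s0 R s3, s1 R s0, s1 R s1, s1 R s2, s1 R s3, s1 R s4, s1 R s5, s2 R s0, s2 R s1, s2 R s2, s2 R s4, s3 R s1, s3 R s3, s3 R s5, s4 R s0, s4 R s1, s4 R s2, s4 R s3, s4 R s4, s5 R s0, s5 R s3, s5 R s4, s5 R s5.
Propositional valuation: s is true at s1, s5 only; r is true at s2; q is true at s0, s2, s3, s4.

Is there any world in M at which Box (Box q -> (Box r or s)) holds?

Let φ = Box (Box q -> (Box r or s)). Evaluate φ at each world:
  s0 (successors {s2, s3}): φ is true.
  s1 (successors {s0, s1, s2, s3, s4, s5}): φ is false.
  s2 (successors {s0, s1, s2, s4}): φ is false.
  s3 (successors {s1, s3, s5}): φ is true.
  s4 (successors {s0, s1, s2, s3, s4}): φ is false.
  s5 (successors {s0, s3, s4, s5}): φ is false.
Detail at s0 (witness):
  At s0: Box (Box q -> (Box r or s)) requires Box q -> (Box r or s) at every successor {s2, s3}.
      At s2: Box q is false, Box r or s is false, so Box q -> (Box r or s) is true.
      At s3: Box q is false, Box r or s is false, so Box q -> (Box r or s) is true.
  So Box (Box q -> (Box r or s)) is true at s0.

Yes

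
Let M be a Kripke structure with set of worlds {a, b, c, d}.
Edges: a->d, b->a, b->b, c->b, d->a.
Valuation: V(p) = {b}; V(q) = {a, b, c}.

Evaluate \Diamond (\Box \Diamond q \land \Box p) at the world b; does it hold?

No

Recall that \Box ψ holds at a world iff ψ holds at every accessible world, and \Diamond ψ holds iff ψ holds at some accessible world.
At b: \Diamond (\Box \Diamond q \land \Box p) requires \Box \Diamond q \land \Box p at some successor in {a, b}.
  At a: \Box \Diamond q \land \Box p is false.
  At b: \Box \Diamond q \land \Box p is false.
So \Diamond (\Box \Diamond q \land \Box p) is false at b.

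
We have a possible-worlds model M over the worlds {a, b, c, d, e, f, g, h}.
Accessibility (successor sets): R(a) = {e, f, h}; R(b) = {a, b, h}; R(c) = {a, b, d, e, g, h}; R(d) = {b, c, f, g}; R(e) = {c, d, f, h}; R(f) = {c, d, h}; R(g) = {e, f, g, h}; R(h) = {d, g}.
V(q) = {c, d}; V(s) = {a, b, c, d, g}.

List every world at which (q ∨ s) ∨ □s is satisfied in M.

Let φ = (q ∨ s) ∨ □s. Evaluate φ at each world:
  a (successors {e, f, h}): φ is true.
  b (successors {a, b, h}): φ is true.
  c (successors {a, b, d, e, g, h}): φ is true.
  d (successors {b, c, f, g}): φ is true.
  e (successors {c, d, f, h}): φ is false.
  f (successors {c, d, h}): φ is false.
  g (successors {e, f, g, h}): φ is true.
  h (successors {d, g}): φ is true.
For instance, at d:
  At d: q ∨ s is true, □s is false, so (q ∨ s) ∨ □s is true.
    At d: □s requires s at every successor {b, c, f, g}.
      s fails at f, so □s is false at d.
Satisfying worlds: {a, b, c, d, g, h}

a, b, c, d, g, h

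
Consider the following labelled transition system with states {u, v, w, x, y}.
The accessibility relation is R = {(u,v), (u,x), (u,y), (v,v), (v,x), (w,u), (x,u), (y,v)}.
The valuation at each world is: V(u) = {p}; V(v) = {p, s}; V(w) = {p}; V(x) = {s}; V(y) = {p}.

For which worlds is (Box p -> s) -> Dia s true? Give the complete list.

u, v, w, y

Recall that Box ψ holds at a world iff ψ holds at every accessible world, and Dia ψ holds iff ψ holds at some accessible world.
Let φ = (Box p -> s) -> Dia s. Evaluate φ at each world:
  u (successors {v, x, y}): φ is true.
  v (successors {v, x}): φ is true.
  w (successors {u}): φ is true.
  x (successors {u}): φ is false.
  y (successors {v}): φ is true.
For instance, at y:
  At y: Box p -> s is false, Dia s is true, so (Box p -> s) -> Dia s is true.
    At y: Box p is true, s is false, so Box p -> s is false.
      At y: Box p requires p at every successor {v}.
        At v: p is true.
      So Box p is true at y.
    At y: Dia s requires s at some successor in {v}.
      s holds at v, so Dia s is true at y.
Satisfying worlds: {u, v, w, y}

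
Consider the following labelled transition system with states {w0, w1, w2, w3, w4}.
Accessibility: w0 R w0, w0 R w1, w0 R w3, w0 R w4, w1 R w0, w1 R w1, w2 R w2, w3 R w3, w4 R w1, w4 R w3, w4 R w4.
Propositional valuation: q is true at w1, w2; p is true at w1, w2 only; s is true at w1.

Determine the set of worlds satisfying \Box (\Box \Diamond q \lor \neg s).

Recall that \Box ψ holds at a world iff ψ holds at every accessible world, and \Diamond ψ holds iff ψ holds at some accessible world.
Let φ = \Box (\Box \Diamond q \lor \neg s). Evaluate φ at each world:
  w0 (successors {w0, w1, w3, w4}): φ is true.
  w1 (successors {w0, w1}): φ is true.
  w2 (successors {w2}): φ is true.
  w3 (successors {w3}): φ is true.
  w4 (successors {w1, w3, w4}): φ is true.
For instance, at w2:
  At w2: \Box (\Box \Diamond q \lor \neg s) requires \Box \Diamond q \lor \neg s at every successor {w2}.
      At w2: \Box \Diamond q is true, \neg s is true, so \Box \Diamond q \lor \neg s is true.
  So \Box (\Box \Diamond q \lor \neg s) is true at w2.
Satisfying worlds: {w0, w1, w2, w3, w4}

w0, w1, w2, w3, w4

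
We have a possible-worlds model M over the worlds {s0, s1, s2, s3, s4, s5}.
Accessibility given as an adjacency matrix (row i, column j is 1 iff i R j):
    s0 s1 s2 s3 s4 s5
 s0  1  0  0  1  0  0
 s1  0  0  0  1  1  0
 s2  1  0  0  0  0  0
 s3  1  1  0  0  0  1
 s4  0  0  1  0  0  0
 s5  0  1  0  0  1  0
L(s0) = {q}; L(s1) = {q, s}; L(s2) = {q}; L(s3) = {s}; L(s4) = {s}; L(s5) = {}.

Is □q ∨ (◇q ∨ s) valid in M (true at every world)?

Yes

Let φ = □q ∨ (◇q ∨ s). Evaluate φ at each world:
  s0 (successors {s0, s3}): φ is true.
  s1 (successors {s3, s4}): φ is true.
  s2 (successors {s0}): φ is true.
  s3 (successors {s0, s1, s5}): φ is true.
  s4 (successors {s2}): φ is true.
  s5 (successors {s1, s4}): φ is true.
For instance, at s3:
  At s3: □q is false, ◇q ∨ s is true, so □q ∨ (◇q ∨ s) is true.
    At s3: □q requires q at every successor {s0, s1, s5}.
      q fails at s5, so □q is false at s3.
    At s3: ◇q is true, s is true, so ◇q ∨ s is true.
      At s3: ◇q requires q at some successor in {s0, s1, s5}.
        q holds at s0, so ◇q is true at s3.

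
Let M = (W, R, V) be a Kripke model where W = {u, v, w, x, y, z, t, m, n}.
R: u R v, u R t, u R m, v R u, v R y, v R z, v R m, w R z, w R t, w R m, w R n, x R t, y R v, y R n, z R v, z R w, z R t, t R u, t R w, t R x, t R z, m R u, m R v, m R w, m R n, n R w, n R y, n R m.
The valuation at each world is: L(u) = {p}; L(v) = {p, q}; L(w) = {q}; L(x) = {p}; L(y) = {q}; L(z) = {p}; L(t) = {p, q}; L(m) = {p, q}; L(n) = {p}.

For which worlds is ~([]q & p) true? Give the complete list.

Let φ = ~([]q & p). Evaluate φ at each world:
  u (successors {v, t, m}): φ is false.
  v (successors {u, y, z, m}): φ is true.
  w (successors {z, t, m, n}): φ is true.
  x (successors {t}): φ is false.
  y (successors {v, n}): φ is true.
  z (successors {v, w, t}): φ is false.
  t (successors {u, w, x, z}): φ is true.
  m (successors {u, v, w, n}): φ is true.
  n (successors {w, y, m}): φ is false.
For instance, at z:
  At z: []q & p is true, so ~([]q & p) is false.
    At z: []q is true, p is true, so []q & p is true.
      At z: []q requires q at every successor {v, w, t}.
        At v: q is true.
        At w: q is true.
        At t: q is true.
      So []q is true at z.
Satisfying worlds: {v, w, y, t, m}

v, w, y, t, m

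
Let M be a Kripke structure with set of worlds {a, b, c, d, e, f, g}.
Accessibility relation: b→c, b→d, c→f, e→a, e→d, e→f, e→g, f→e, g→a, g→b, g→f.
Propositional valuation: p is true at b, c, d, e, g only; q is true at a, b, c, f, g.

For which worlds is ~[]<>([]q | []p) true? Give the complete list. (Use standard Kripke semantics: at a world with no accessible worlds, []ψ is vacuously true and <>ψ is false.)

b, c, e, g

Let φ = ~[]<>([]q | []p). Evaluate φ at each world:
  a (successors ∅): φ is false.
  b (successors {c, d}): φ is true.
  c (successors {f}): φ is true.
  d (successors ∅): φ is false.
  e (successors {a, d, f, g}): φ is true.
  f (successors {e}): φ is false.
  g (successors {a, b, f}): φ is true.
For instance, at b:
  At b: []<>([]q | []p) is false, so ~[]<>([]q | []p) is true.
    At b: []<>([]q | []p) requires <>([]q | []p) at every successor {c, d}.
      <>([]q | []p) fails at d, so []<>([]q | []p) is false at b.
Satisfying worlds: {b, c, e, g}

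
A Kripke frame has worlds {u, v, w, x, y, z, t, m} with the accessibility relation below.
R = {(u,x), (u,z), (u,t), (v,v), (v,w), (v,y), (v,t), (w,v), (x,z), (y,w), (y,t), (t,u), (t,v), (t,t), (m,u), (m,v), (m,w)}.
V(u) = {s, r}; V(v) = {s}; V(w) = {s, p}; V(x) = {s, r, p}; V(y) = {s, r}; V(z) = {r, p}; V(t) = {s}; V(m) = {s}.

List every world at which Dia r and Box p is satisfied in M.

x

Recall that Box ψ holds at a world iff ψ holds at every accessible world, and Dia ψ holds iff ψ holds at some accessible world.
Let φ = Dia r and Box p. Evaluate φ at each world:
  u (successors {x, z, t}): φ is false.
  v (successors {v, w, y, t}): φ is false.
  w (successors {v}): φ is false.
  x (successors {z}): φ is true.
  y (successors {w, t}): φ is false.
  z (successors ∅): φ is false.
  t (successors {u, v, t}): φ is false.
  m (successors {u, v, w}): φ is false.
For instance, at u:
  At u: Dia r is true, Box p is false, so Dia r and Box p is false.
    At u: Dia r requires r at some successor in {x, z, t}.
      r holds at x, so Dia r is true at u.
    At u: Box p requires p at every successor {x, z, t}.
      p fails at t, so Box p is false at u.
Satisfying worlds: {x}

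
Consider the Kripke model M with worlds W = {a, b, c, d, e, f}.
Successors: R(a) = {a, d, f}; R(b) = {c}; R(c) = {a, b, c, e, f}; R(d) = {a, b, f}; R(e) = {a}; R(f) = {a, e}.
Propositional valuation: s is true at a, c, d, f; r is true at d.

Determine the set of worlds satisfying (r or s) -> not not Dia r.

Recall that Dia ψ holds at a world iff ψ holds at some accessible world.
Let φ = (r or s) -> not not Dia r. Evaluate φ at each world:
  a (successors {a, d, f}): φ is true.
  b (successors {c}): φ is true.
  c (successors {a, b, c, e, f}): φ is false.
  d (successors {a, b, f}): φ is false.
  e (successors {a}): φ is true.
  f (successors {a, e}): φ is false.
For instance, at f:
  At f: r or s is true, not not Dia r is false, so (r or s) -> not not Dia r is false.
    At f: not Dia r is true, so not not Dia r is false.
      At f: Dia r is false, so not Dia r is true.
Satisfying worlds: {a, b, e}

a, b, e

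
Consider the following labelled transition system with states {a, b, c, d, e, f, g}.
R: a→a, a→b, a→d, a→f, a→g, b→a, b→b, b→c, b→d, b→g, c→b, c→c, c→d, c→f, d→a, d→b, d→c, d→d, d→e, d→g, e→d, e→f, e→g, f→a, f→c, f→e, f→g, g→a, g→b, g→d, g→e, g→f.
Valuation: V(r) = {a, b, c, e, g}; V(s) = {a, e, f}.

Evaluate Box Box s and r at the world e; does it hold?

At e: Box Box s is false, r is true, so Box Box s and r is false.
  At e: Box Box s requires Box s at every successor {d, f, g}.
    Box s fails at d, so Box Box s is false at e.
      At d: Box s requires s at every successor {a, b, c, d, e, g}.
        s fails at b, so Box s is false at d.

No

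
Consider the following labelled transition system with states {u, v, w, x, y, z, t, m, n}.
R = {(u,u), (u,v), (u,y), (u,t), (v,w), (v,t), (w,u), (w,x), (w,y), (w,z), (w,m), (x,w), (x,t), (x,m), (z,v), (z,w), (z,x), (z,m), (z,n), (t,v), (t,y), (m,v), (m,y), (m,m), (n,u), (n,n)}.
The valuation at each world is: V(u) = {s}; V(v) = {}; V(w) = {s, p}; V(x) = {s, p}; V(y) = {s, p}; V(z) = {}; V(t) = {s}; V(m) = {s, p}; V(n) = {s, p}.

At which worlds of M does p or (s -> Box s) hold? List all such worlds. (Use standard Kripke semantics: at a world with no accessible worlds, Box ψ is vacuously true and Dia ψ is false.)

v, w, x, y, z, m, n

Let φ = p or (s -> Box s). Evaluate φ at each world:
  u (successors {u, v, y, t}): φ is false.
  v (successors {w, t}): φ is true.
  w (successors {u, x, y, z, m}): φ is true.
  x (successors {w, t, m}): φ is true.
  y (successors ∅): φ is true.
  z (successors {v, w, x, m, n}): φ is true.
  t (successors {v, y}): φ is false.
  m (successors {v, y, m}): φ is true.
  n (successors {u, n}): φ is true.
For instance, at v:
  At v: p is false, s -> Box s is true, so p or (s -> Box s) is true.
    At v: s is false, Box s is true, so s -> Box s is true.
      At v: Box s requires s at every successor {w, t}.
        At w: s is true.
        At t: s is true.
      So Box s is true at v.
Satisfying worlds: {v, w, x, y, z, m, n}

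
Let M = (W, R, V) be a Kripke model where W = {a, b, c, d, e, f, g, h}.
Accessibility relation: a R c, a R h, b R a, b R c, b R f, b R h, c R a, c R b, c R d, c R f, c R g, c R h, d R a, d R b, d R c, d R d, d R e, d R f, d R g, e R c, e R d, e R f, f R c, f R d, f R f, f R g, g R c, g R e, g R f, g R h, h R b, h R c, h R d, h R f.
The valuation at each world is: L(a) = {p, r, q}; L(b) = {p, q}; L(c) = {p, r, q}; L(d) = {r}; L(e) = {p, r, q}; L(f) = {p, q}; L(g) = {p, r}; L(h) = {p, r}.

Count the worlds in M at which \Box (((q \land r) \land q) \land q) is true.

Recall that \Box ψ holds at a world iff ψ holds at every accessible world, and \Diamond ψ holds iff ψ holds at some accessible world.
Let φ = \Box (((q \land r) \land q) \land q). Evaluate φ at each world:
  a (successors {c, h}): φ is false.
  b (successors {a, c, f, h}): φ is false.
  c (successors {a, b, d, f, g, h}): φ is false.
  d (successors {a, b, c, d, e, f, g}): φ is false.
  e (successors {c, d, f}): φ is false.
  f (successors {c, d, f, g}): φ is false.
  g (successors {c, e, f, h}): φ is false.
  h (successors {b, c, d, f}): φ is false.
For instance, at a:
  At a: \Box (((q \land r) \land q) \land q) requires ((q \land r) \land q) \land q at every successor {c, h}.
    ((q \land r) \land q) \land q fails at h, so \Box (((q \land r) \land q) \land q) is false at a.
Satisfying worlds: none.

0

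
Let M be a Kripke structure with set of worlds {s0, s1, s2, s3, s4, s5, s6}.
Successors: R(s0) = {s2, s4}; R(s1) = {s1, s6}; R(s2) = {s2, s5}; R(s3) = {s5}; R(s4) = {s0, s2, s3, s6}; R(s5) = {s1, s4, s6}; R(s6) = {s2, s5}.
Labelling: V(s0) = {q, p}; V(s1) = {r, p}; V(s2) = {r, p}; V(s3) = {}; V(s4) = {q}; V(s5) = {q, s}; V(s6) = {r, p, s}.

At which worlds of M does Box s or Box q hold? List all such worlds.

s3

Let φ = Box s or Box q. Evaluate φ at each world:
  s0 (successors {s2, s4}): φ is false.
  s1 (successors {s1, s6}): φ is false.
  s2 (successors {s2, s5}): φ is false.
  s3 (successors {s5}): φ is true.
  s4 (successors {s0, s2, s3, s6}): φ is false.
  s5 (successors {s1, s4, s6}): φ is false.
  s6 (successors {s2, s5}): φ is false.
For instance, at s2:
  At s2: Box s is false, Box q is false, so Box s or Box q is false.
    At s2: Box s requires s at every successor {s2, s5}.
      s fails at s2, so Box s is false at s2.
    At s2: Box q requires q at every successor {s2, s5}.
      q fails at s2, so Box q is false at s2.
Satisfying worlds: {s3}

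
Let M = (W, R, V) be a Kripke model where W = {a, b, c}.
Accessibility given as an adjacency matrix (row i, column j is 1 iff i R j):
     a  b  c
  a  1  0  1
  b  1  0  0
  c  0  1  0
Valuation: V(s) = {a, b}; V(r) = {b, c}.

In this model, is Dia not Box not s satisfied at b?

Recall that Box ψ holds at a world iff ψ holds at every accessible world, and Dia ψ holds iff ψ holds at some accessible world.
At b: Dia not Box not s requires not Box not s at some successor in {a}.
  not Box not s holds at a, so Dia not Box not s is true at b.
    At a: Box not s is false, so not Box not s is true.
      At a: Box not s requires not s at every successor {a, c}.
        not s fails at a, so Box not s is false at a.

Yes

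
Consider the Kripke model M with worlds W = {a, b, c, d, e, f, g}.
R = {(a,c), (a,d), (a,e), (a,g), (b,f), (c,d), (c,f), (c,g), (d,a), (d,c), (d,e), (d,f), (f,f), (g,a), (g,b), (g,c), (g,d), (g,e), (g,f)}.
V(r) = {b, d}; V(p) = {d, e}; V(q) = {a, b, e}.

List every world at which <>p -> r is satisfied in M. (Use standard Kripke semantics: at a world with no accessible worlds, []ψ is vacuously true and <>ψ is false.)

b, d, e, f

Let φ = <>p -> r. Evaluate φ at each world:
  a (successors {c, d, e, g}): φ is false.
  b (successors {f}): φ is true.
  c (successors {d, f, g}): φ is false.
  d (successors {a, c, e, f}): φ is true.
  e (successors ∅): φ is true.
  f (successors {f}): φ is true.
  g (successors {a, b, c, d, e, f}): φ is false.
For instance, at a:
  At a: <>p is true, r is false, so <>p -> r is false.
    At a: <>p requires p at some successor in {c, d, e, g}.
      p holds at d, so <>p is true at a.
Satisfying worlds: {b, d, e, f}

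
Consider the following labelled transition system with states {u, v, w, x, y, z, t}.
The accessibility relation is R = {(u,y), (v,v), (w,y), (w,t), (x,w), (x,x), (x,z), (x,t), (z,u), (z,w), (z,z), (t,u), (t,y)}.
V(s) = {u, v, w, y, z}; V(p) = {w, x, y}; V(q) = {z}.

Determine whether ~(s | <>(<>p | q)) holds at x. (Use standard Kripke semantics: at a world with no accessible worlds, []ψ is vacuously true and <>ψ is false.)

No

At x: s | <>(<>p | q) is true, so ~(s | <>(<>p | q)) is false.
  At x: s is false, <>(<>p | q) is true, so s | <>(<>p | q) is true.
    At x: <>(<>p | q) requires <>p | q at some successor in {w, x, z, t}.
      <>p | q holds at w, so <>(<>p | q) is true at x.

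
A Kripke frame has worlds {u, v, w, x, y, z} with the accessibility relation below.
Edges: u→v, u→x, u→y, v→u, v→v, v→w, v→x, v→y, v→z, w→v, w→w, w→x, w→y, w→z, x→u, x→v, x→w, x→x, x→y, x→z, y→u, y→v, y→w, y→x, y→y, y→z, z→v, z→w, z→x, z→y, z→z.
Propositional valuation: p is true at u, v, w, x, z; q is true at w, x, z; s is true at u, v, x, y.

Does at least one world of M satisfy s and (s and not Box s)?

Yes

Let φ = s and (s and not Box s). Evaluate φ at each world:
  u (successors {v, x, y}): φ is false.
  v (successors {u, v, w, x, y, z}): φ is true.
  w (successors {v, w, x, y, z}): φ is false.
  x (successors {u, v, w, x, y, z}): φ is true.
  y (successors {u, v, w, x, y, z}): φ is true.
  z (successors {v, w, x, y, z}): φ is false.
Detail at v (witness):
  At v: s is true, s and not Box s is true, so s and (s and not Box s) is true.
    At v: s is true, not Box s is true, so s and not Box s is true.
      At v: Box s is false, so not Box s is true.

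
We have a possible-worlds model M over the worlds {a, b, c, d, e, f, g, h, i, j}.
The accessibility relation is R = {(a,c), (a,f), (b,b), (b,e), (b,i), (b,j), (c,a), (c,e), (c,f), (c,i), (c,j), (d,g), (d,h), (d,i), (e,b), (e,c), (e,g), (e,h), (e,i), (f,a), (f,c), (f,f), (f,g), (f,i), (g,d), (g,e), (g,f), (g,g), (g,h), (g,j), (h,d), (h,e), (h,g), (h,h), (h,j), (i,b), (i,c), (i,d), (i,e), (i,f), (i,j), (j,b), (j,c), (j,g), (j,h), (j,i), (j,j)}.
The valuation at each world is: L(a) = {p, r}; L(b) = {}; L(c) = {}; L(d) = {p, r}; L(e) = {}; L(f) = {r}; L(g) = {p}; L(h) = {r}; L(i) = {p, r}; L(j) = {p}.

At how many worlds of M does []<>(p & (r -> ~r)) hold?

8

Recall that []ψ holds at a world iff ψ holds at every accessible world, and <>ψ holds iff ψ holds at some accessible world.
Let φ = []<>(p & (r -> ~r)). Evaluate φ at each world:
  a (successors {c, f}): φ is true.
  b (successors {b, e, i, j}): φ is true.
  c (successors {a, e, f, i, j}): φ is false.
  d (successors {g, h, i}): φ is true.
  e (successors {b, c, g, h, i}): φ is true.
  f (successors {a, c, f, g, i}): φ is false.
  g (successors {d, e, f, g, h, j}): φ is true.
  h (successors {d, e, g, h, j}): φ is true.
  i (successors {b, c, d, e, f, j}): φ is true.
  j (successors {b, c, g, h, i, j}): φ is true.
For instance, at g:
  At g: []<>(p & (r -> ~r)) requires <>(p & (r -> ~r)) at every successor {d, e, f, g, h, j}.
    At d: <>(p & (r -> ~r)) is true.
    At e: <>(p & (r -> ~r)) is true.
    At f: <>(p & (r -> ~r)) is true.
    At g: <>(p & (r -> ~r)) is true.
    At h: <>(p & (r -> ~r)) is true.
    At j: <>(p & (r -> ~r)) is true.
  So []<>(p & (r -> ~r)) is true at g.
Satisfying worlds: {a, b, d, e, g, h, i, j}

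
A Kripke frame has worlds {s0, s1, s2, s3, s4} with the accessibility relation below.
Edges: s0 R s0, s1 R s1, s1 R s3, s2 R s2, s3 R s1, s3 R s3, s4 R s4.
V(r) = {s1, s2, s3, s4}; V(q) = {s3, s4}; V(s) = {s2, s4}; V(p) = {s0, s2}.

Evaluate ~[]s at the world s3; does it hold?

Yes

Recall that []ψ holds at a world iff ψ holds at every accessible world, and <>ψ holds iff ψ holds at some accessible world.
At s3: []s is false, so ~[]s is true.
  At s3: []s requires s at every successor {s1, s3}.
    s fails at s1, so []s is false at s3.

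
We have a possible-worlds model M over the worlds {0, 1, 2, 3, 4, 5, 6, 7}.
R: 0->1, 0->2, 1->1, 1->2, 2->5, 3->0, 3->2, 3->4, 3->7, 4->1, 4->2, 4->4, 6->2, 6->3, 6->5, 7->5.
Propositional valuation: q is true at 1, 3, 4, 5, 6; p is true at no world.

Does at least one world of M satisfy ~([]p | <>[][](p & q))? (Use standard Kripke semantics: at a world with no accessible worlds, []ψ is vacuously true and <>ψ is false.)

Let φ = ~([]p | <>[][](p & q)). Evaluate φ at each world:
  0 (successors {1, 2}): φ is false.
  1 (successors {1, 2}): φ is false.
  2 (successors {5}): φ is false.
  3 (successors {0, 2, 4, 7}): φ is false.
  4 (successors {1, 2, 4}): φ is false.
  5 (successors ∅): φ is false.
  6 (successors {2, 3, 5}): φ is false.
  7 (successors {5}): φ is false.
For instance, at 6:
  At 6: []p | <>[][](p & q) is true, so ~([]p | <>[][](p & q)) is false.
    At 6: []p is false, <>[][](p & q) is true, so []p | <>[][](p & q) is true.
      At 6: []p requires p at every successor {2, 3, 5}.
        p fails at 2, so []p is false at 6.
      At 6: <>[][](p & q) requires [][](p & q) at some successor in {2, 3, 5}.
        [][](p & q) holds at 2, so <>[][](p & q) is true at 6.

No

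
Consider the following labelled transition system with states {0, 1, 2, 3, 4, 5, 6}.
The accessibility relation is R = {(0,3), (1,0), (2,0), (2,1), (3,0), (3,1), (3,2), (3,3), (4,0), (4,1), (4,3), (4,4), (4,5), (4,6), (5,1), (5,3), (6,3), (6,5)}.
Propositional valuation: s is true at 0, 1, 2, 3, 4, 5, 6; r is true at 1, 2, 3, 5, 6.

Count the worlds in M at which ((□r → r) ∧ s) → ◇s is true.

Recall that □ψ holds at a world iff ψ holds at every accessible world, and ◇ψ holds iff ψ holds at some accessible world.
Let φ = ((□r → r) ∧ s) → ◇s. Evaluate φ at each world:
  0 (successors {3}): φ is true.
  1 (successors {0}): φ is true.
  2 (successors {0, 1}): φ is true.
  3 (successors {0, 1, 2, 3}): φ is true.
  4 (successors {0, 1, 3, 4, 5, 6}): φ is true.
  5 (successors {1, 3}): φ is true.
  6 (successors {3, 5}): φ is true.
For instance, at 5:
  At 5: (□r → r) ∧ s is true, ◇s is true, so ((□r → r) ∧ s) → ◇s is true.
    At 5: □r → r is true, s is true, so (□r → r) ∧ s is true.
      At 5: □r is true, r is true, so □r → r is true.
    At 5: ◇s requires s at some successor in {1, 3}.
      s holds at 1, so ◇s is true at 5.
Satisfying worlds: {0, 1, 2, 3, 4, 5, 6}

7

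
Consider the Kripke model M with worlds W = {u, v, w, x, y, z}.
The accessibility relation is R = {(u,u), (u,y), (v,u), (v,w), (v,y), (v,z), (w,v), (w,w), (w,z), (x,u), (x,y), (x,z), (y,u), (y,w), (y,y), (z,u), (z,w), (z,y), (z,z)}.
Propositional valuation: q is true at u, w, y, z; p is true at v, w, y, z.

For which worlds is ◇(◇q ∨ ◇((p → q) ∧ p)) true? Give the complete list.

Let φ = ◇(◇q ∨ ◇((p → q) ∧ p)). Evaluate φ at each world:
  u (successors {u, y}): φ is true.
  v (successors {u, w, y, z}): φ is true.
  w (successors {v, w, z}): φ is true.
  x (successors {u, y, z}): φ is true.
  y (successors {u, w, y}): φ is true.
  z (successors {u, w, y, z}): φ is true.
For instance, at u:
  At u: ◇(◇q ∨ ◇((p → q) ∧ p)) requires ◇q ∨ ◇((p → q) ∧ p) at some successor in {u, y}.
    ◇q ∨ ◇((p → q) ∧ p) holds at u, so ◇(◇q ∨ ◇((p → q) ∧ p)) is true at u.
      At u: ◇q is true, ◇((p → q) ∧ p) is true, so ◇q ∨ ◇((p → q) ∧ p) is true.
Satisfying worlds: {u, v, w, x, y, z}

u, v, w, x, y, z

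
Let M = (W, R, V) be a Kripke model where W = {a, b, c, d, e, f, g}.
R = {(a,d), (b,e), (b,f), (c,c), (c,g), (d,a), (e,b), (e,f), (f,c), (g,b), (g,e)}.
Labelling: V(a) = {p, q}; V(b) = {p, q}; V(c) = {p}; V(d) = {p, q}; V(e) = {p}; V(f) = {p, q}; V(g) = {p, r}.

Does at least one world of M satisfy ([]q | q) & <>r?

Let φ = ([]q | q) & <>r. Evaluate φ at each world:
  a (successors {d}): φ is false.
  b (successors {e, f}): φ is false.
  c (successors {c, g}): φ is false.
  d (successors {a}): φ is false.
  e (successors {b, f}): φ is false.
  f (successors {c}): φ is false.
  g (successors {b, e}): φ is false.
For instance, at d:
  At d: []q | q is true, <>r is false, so ([]q | q) & <>r is false.
    At d: []q is true, q is true, so []q | q is true.
      At d: []q requires q at every successor {a}.
        At a: q is true.
      So []q is true at d.
    At d: <>r requires r at some successor in {a}.
      At a: r is false.
    So <>r is false at d.

No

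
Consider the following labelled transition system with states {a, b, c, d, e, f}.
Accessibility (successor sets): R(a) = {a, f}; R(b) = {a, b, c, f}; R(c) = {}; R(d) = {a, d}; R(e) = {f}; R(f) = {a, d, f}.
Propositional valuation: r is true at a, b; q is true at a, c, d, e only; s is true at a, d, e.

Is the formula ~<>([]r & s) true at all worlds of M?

Let φ = ~<>([]r & s). Evaluate φ at each world:
  a (successors {a, f}): φ is true.
  b (successors {a, b, c, f}): φ is true.
  c (successors ∅): φ is true.
  d (successors {a, d}): φ is true.
  e (successors {f}): φ is true.
  f (successors {a, d, f}): φ is true.
For instance, at a:
  At a: <>([]r & s) is false, so ~<>([]r & s) is true.
    At a: <>([]r & s) requires []r & s at some successor in {a, f}.
      At a: []r & s is false.
      At f: []r & s is false.
    So <>([]r & s) is false at a.

Yes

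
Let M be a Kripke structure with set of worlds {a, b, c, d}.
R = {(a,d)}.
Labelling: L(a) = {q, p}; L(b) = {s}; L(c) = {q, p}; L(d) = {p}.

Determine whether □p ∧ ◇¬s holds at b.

No

Recall that □ψ holds at a world iff ψ holds at every accessible world, and ◇ψ holds iff ψ holds at some accessible world.
At b: □p is true, ◇¬s is false, so □p ∧ ◇¬s is false.
  At b: no accessible worlds, so □p holds vacuously.
  At b: no accessible worlds, so ◇¬s is false.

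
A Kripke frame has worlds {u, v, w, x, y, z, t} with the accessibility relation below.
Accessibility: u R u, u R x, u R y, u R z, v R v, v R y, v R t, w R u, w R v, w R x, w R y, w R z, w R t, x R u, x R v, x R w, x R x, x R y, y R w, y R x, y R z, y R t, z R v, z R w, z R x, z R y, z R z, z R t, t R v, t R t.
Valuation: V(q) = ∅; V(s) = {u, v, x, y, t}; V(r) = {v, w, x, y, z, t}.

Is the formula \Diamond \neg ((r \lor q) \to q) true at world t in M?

Yes

At t: \Diamond \neg ((r \lor q) \to q) requires \neg ((r \lor q) \to q) at some successor in {v, t}.
  \neg ((r \lor q) \to q) holds at v, so \Diamond \neg ((r \lor q) \to q) is true at t.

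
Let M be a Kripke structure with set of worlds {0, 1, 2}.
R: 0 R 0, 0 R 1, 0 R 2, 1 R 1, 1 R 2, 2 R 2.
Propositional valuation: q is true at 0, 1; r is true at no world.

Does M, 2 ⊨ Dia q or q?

No

At 2: Dia q is false, q is false, so Dia q or q is false.
  At 2: Dia q requires q at some successor in {2}.
    At 2: q is false.
  So Dia q is false at 2.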